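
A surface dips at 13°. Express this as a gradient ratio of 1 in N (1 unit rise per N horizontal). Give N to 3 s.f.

1 in 4.33

1 : N means tan θ = 1/N, so N = 1/tan 13° = 1/0.2309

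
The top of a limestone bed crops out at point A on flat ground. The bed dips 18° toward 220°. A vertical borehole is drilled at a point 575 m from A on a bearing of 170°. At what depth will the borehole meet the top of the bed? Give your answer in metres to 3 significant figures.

120 m

The hole lies 50° from the dip direction, so the down-dip offset is 575 × cos 50° = 369.60 m.
Depth = down-dip offset × tan(dip) = 369.60 × tan 18° = 369.60 × 0.3249
Depth = 120.09 m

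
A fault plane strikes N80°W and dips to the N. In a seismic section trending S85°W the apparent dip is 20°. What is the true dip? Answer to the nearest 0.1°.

54.6°

The section is 15° from the strike.
tan(true dip) = tan 20° / sin 15° = 1.4063
true dip = arctan 1.4063 = 54.58°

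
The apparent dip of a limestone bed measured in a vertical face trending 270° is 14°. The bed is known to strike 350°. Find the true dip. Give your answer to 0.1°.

14.2°

The section is 80° from the strike.
tan(true dip) = tan 14° / sin 80° = 0.2532
δ = arctan(0.2532) = 14.21°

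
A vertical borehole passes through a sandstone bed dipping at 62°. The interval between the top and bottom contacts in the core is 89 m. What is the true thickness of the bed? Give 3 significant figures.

True thickness t = h · cos(dip) = 89 × cos 62°
t = 89 × 0.4695 = 41.783 m

41.8 m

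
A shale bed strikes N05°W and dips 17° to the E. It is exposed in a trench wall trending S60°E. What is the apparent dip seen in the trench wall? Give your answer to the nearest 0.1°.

14.1°

Angle between strike (N05°W) and section (S60°E): β = 55°.
tan α = tan 17° × sin 55° = 0.3057 × 0.8192 = 0.2504
α = arctan(0.2504) = 14.06°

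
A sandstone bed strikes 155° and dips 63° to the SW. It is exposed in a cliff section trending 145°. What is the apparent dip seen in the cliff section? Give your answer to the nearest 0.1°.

18.8°

Angle between strike (155°) and section (145°): β = 10°.
tan α = tan 63° × sin 10° = 1.9626 × 0.1736 = 0.3408
α = arctan(0.3408) = 18.82°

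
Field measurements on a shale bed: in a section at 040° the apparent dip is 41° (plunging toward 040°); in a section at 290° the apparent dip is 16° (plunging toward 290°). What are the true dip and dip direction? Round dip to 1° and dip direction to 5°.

true dip 47°, dip direction 005°

Each apparent-dip line lies in the plane. As unit vectors (x east, y north, z up), v₁ plunges 41°→040° and v₂ plunges 16°→290°.
Cross product v₁ × v₂ gives the pole to the plane: n ∝ (0.056, 0.726, 0.682).
tan δ = √(n_x²+n_y²)/n_z = 0.729/0.682, so δ = 46.9°.
The horizontal component of n points toward azimuth atan2(n_x, n_y) = 4°, the dip direction.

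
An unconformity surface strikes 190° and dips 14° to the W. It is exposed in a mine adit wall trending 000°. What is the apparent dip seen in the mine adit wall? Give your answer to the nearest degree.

2°

The strike is 190° and the section trends 000°; the acute angle between them is β = 10°.
tan(apparent dip) = tan 14° · sin 10° = 0.0433
apparent dip = arctan 0.0433 = 2.48°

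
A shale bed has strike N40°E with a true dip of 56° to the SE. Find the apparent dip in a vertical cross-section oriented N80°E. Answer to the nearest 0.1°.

43.6°

The section lies 40° from the strike.
tan α = tan 56° × sin 40° = 1.4826 × 0.6428 = 0.9530
α = arctan(0.9530) = 43.62°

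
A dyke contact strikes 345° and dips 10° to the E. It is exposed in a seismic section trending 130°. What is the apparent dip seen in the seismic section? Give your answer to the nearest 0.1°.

5.8°

Angle between strike (345°) and section (130°): β = 35°.
tan α = tan 10° × sin 35° = 0.1763 × 0.5736 = 0.1011
apparent dip = arctan 0.1011 = 5.78°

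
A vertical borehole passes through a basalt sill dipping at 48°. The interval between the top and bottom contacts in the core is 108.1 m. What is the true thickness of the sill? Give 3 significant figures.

True thickness t = h · cos(dip) = 108.1 × cos 48°
t = 108.1 × 0.6691 = 72.333 m

72.3 m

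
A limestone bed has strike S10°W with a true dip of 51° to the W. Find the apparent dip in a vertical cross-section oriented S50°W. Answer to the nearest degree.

The strike is S10°W and the section trends S50°W; the acute angle between them is β = 40°.
tan(apparent dip) = tan 51° · sin 40° = 0.7938
apparent dip = arctan 0.7938 = 38.44°

38°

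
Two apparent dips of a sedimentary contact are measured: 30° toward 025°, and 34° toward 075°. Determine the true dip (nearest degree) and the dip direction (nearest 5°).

true dip 35°, dip direction 060°

Represent each trace as a vector plunging at its apparent dip toward its trend (east-north-up frame): v₁ = (0.366, 0.785, -0.500), v₂ = (0.801, 0.215, -0.559).
n = v₁ × v₂ = (0.332, 0.196, 0.550) (taken with n_z > 0).
True dip = arccos(n_z / |n|) = arccos(0.8192) = 35.0°.
Dip direction = atan2(0.332, 0.196) = 59° (azimuth of n's horizontal projection).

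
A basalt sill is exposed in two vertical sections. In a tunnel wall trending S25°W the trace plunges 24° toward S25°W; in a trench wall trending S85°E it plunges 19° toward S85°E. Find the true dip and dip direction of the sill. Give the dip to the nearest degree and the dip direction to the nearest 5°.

true dip 35°, dip direction 155°

Each apparent-dip line lies in the plane. As unit vectors (x east, y north, z up), v₁ plunges 24°→S25°W and v₂ plunges 19°→S85°E.
n = v₁ × v₂ = (0.236, -0.509, 0.812) (taken with n_z > 0).
Dip δ = arctan(|n_h|/n_z) = arctan(0.561/0.812) = 34.6°.
Dip direction = azimuth of (n_x, n_y) = atan2(0.236, -0.509) = 155°.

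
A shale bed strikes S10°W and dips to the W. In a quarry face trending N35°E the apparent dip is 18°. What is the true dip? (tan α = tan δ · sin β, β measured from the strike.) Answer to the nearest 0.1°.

The section is 25° from the strike.
tan(true dip) = tan 18° / sin 25° = 0.7688
true dip = arctan 0.7688 = 37.55°

37.6°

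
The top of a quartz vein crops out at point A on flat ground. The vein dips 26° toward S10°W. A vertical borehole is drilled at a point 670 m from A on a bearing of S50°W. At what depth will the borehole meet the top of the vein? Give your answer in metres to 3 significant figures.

250 m

The hole lies 40° from the dip direction, so the down-dip offset is 670 × cos 40° = 513.25 m.
Depth = down-dip offset × tan(dip) = 513.25 × tan 26° = 513.25 × 0.4877
Depth = 250.33 m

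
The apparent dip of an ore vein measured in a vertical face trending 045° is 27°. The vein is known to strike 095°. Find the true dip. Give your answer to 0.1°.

β = acute angle between strike 095° and section 045° = 50°.
tan(true dip) = tan 27° / sin 50° = 0.6651
true dip = arctan 0.6651 = 33.63°

33.6°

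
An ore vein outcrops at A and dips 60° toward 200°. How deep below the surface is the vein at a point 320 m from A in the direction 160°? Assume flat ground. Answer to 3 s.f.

425 m

The hole lies 40° from the dip direction, so the down-dip offset is 320 × cos 40° = 245.13 m.
Depth = down-dip offset × tan(dip) = 245.13 × tan 60° = 245.13 × 1.7321
Depth = 424.58 m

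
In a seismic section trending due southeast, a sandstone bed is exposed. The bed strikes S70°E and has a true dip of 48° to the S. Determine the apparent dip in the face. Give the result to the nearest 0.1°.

The section lies 25° from the strike.
tan(apparent dip) = tan 48° · sin 25° = 0.4694
α = arctan(0.4694) = 25.14°

25.1°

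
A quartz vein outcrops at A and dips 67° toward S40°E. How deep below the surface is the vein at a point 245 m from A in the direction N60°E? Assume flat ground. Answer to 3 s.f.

The hole lies 80° from the dip direction, so the down-dip offset is 245 × cos 80° = 42.54 m.
Depth = down-dip offset × tan(dip) = 42.54 × tan 67° = 42.54 × 2.3559
Depth = 100.23 m

100 m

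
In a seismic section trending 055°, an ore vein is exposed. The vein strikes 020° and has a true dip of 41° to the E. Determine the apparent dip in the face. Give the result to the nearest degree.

The strike is 020° and the section trends 055°; the acute angle between them is β = 35°.
tan α = tan 41° × sin 35° = 0.8693 × 0.5736 = 0.4986
apparent dip = arctan 0.4986 = 26.50°

27°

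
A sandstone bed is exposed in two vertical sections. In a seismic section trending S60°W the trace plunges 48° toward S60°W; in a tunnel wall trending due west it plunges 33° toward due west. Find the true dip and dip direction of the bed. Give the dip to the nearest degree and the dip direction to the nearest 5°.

true dip 52°, dip direction 210°

Represent each trace as a vector plunging at its apparent dip toward its trend (east-north-up frame): v₁ = (-0.579, -0.335, -0.743), v₂ = (-0.839, -0.000, -0.545).
The plane normal is n = v₁ × v₂ ∝ (-0.182, -0.308, 0.281).
tan δ = √(n_x²+n_y²)/n_z = 0.358/0.281, so δ = 51.9°.
Dip direction = azimuth of (n_x, n_y) = atan2(-0.182, -0.308) = 211°.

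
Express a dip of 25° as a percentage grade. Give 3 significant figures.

grade % = 100 × tan 25° = 100 × 0.4663

46.6%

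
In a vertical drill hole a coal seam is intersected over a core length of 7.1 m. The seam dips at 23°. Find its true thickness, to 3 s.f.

6.54 m

True thickness t = h · cos(dip) = 7.1 × cos 23°
t = 7.1 × 0.9205 = 6.536 m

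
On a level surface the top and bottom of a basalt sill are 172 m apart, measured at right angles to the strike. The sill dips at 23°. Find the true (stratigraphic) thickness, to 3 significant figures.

67.2 m

True thickness t = w · sin(dip) = 172 × sin 23°
t = 172 × 0.3907 = 67.206 m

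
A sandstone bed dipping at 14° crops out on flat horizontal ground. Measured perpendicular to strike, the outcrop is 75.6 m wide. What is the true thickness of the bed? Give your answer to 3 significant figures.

18.3 m

True thickness t = w · sin(dip) = 75.6 × sin 14°
t = 75.6 × 0.2419 = 18.289 m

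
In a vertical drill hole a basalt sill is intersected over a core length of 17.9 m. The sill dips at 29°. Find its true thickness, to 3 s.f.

15.7 m

True thickness t = h · cos(dip) = 17.9 × cos 29°
t = 17.9 × 0.8746 = 15.656 m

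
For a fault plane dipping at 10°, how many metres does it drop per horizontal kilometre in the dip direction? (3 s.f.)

drop per km = 1000 × tan 10° = 1000 × 0.1763

176 m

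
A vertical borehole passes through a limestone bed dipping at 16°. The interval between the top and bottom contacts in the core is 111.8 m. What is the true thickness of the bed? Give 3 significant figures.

True thickness t = h · cos(dip) = 111.8 × cos 16°
t = 111.8 × 0.9613 = 107.469 m

107 m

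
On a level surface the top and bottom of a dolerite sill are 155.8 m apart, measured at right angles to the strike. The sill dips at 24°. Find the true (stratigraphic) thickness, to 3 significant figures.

True thickness t = w · sin(dip) = 155.8 × sin 24°
t = 155.8 × 0.4067 = 63.370 m

63.4 m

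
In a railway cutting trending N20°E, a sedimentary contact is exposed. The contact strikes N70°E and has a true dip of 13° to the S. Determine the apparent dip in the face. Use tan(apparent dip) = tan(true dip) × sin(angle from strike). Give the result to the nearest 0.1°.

10.0°

The strike is N70°E and the section trends N20°E; the acute angle between them is β = 50°.
tan α = tan 13° × sin 50° = 0.2309 × 0.7660 = 0.1769
apparent dip = arctan 0.1769 = 10.03°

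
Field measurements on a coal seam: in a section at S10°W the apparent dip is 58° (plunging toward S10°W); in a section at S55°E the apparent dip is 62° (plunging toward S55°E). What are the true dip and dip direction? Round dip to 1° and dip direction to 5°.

true dip 64°, dip direction 150°

The two traces are lines in the plane: v₁ = (sin 190°·cos 58°, cos 190°·cos 58°, −sin 58°), v₂ = (sin 125°·cos 62°, cos 125°·cos 62°, −sin 62°).
The plane normal is n = v₁ × v₂ ∝ (0.232, -0.407, 0.225).
True dip = arccos(n_z / |n|) = arccos(0.4333) = 64.3°.
Dip direction = atan2(0.232, -0.407) = 150° (azimuth of n's horizontal projection).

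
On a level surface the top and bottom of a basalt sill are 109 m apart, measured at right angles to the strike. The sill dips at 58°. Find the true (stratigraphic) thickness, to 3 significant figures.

92.4 m

True thickness t = w · sin(dip) = 109 × sin 58°
t = 109 × 0.8480 = 92.437 m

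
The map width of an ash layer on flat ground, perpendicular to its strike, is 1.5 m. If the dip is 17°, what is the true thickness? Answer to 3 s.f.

True thickness t = w · sin(dip) = 1.5 × sin 17°
t = 1.5 × 0.2924 = 0.439 m

0.439 m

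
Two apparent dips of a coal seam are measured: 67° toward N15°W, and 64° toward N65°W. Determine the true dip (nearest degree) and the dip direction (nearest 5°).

The two traces are lines in the plane: v₁ = (sin 345°·cos 67°, cos 345°·cos 67°, −sin 67°), v₂ = (sin 295°·cos 64°, cos 295°·cos 64°, −sin 64°).
The plane normal is n = v₁ × v₂ ∝ (-0.169, 0.275, 0.131).
Dip δ = arctan(|n_h|/n_z) = arctan(0.322/0.131) = 67.9°.
Dip direction = atan2(-0.169, 0.275) = 328° (azimuth of n's horizontal projection).

true dip 68°, dip direction 330°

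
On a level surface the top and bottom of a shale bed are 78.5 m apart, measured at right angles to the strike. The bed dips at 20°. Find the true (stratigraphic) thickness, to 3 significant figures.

True thickness t = w · sin(dip) = 78.5 × sin 20°
t = 78.5 × 0.3420 = 26.849 m

26.8 m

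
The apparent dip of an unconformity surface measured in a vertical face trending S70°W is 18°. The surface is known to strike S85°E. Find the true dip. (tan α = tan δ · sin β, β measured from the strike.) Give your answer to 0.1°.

The section is 25° from the strike.
tan(true dip) = tan 18° / sin 25° = 0.7688
δ = arctan(0.7688) = 37.55°

37.6°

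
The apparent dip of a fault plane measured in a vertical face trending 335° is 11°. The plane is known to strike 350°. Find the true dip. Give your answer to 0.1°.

β = acute angle between strike 350° and section 335° = 15°.
tan δ = tan α / sin β = tan 11° / sin 15° = 0.1944 / 0.2588 = 0.7510
true dip = arctan 0.7510 = 36.91°

36.9°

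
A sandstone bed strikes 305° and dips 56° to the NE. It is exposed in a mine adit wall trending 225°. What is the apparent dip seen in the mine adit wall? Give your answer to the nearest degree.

Angle between strike (305°) and section (225°): β = 80°.
tan α = tan 56° × sin 80° = 1.4826 × 0.9848 = 1.4600
apparent dip = arctan 1.4600 = 55.59°

56°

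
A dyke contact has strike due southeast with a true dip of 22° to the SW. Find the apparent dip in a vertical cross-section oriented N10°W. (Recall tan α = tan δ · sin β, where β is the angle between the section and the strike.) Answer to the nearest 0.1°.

13.0°

The section lies 35° from the strike.
tan α = tan 22° × sin 35° = 0.4040 × 0.5736 = 0.2317
apparent dip = arctan 0.2317 = 13.05°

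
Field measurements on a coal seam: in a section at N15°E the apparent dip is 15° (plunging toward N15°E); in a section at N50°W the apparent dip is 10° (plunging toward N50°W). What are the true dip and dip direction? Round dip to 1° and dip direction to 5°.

true dip 15°, dip direction 000°

Each apparent-dip line lies in the plane. As unit vectors (x east, y north, z up), v₁ plunges 15°→N15°E and v₂ plunges 10°→N50°W.
The plane normal is n = v₁ × v₂ ∝ (0.002, 0.239, 0.862).
True dip = arccos(n_z / |n|) = arccos(0.9637) = 15.5°.
Dip direction = atan2(0.002, 0.239) = 0° (azimuth of n's horizontal projection).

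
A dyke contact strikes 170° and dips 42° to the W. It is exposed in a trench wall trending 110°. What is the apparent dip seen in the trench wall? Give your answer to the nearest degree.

The strike is 170° and the section trends 110°; the acute angle between them is β = 60°.
tan(apparent dip) = tan 42° · sin 60° = 0.7798
α = arctan(0.7798) = 37.95°

38°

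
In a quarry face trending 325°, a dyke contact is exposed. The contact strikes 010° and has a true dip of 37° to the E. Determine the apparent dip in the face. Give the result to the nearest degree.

28°

The strike is 010° and the section trends 325°; the acute angle between them is β = 45°.
tan α = tan 37° × sin 45° = 0.7536 × 0.7071 = 0.5328
α = arctan(0.5328) = 28.05°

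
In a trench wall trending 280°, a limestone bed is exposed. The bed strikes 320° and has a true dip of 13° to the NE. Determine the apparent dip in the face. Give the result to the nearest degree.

Angle between strike (320°) and section (280°): β = 40°.
tan(apparent dip) = tan 13° · sin 40° = 0.1484
apparent dip = arctan 0.1484 = 8.44°

8°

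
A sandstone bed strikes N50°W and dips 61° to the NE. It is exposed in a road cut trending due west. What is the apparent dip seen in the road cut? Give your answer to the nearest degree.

49°

The section lies 40° from the strike.
tan(apparent dip) = tan 61° · sin 40° = 1.1596
apparent dip = arctan 1.1596 = 49.23°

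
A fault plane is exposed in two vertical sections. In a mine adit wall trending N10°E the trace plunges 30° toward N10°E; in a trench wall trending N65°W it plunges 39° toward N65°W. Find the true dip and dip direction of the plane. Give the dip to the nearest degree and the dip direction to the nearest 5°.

Each apparent-dip line lies in the plane. As unit vectors (x east, y north, z up), v₁ plunges 30°→N10°E and v₂ plunges 39°→N65°W.
The plane normal is n = v₁ × v₂ ∝ (-0.373, 0.447, 0.650).
True dip = arccos(n_z / |n|) = arccos(0.7452) = 41.8°.
Dip direction = atan2(-0.373, 0.447) = 320° (azimuth of n's horizontal projection).

true dip 42°, dip direction 320°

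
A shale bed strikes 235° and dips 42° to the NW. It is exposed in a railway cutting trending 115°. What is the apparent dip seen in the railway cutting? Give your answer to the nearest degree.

38°

The section lies 60° from the strike.
tan α = tan 42° × sin 60° = 0.9004 × 0.8660 = 0.7798
apparent dip = arctan 0.7798 = 37.95°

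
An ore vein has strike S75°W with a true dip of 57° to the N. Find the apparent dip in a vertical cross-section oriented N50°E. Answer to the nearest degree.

Angle between strike (S75°W) and section (N50°E): β = 25°.
tan α = tan 57° × sin 25° = 1.5399 × 0.4226 = 0.6508
α = arctan(0.6508) = 33.06°

33°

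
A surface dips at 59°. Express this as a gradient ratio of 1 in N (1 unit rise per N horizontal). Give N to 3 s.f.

1 : N means tan θ = 1/N, so N = 1/tan 59° = 1/1.6643

1 in 0.601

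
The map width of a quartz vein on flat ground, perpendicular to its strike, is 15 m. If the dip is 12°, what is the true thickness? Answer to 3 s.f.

True thickness t = w · sin(dip) = 15 × sin 12°
t = 15 × 0.2079 = 3.119 m

3.12 m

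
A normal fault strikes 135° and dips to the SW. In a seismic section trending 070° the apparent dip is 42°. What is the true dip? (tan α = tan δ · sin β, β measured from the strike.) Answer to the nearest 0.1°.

44.8°

The section is 65° from the strike.
tan(true dip) = tan 42° / sin 65° = 0.9935
δ = arctan(0.9935) = 44.81°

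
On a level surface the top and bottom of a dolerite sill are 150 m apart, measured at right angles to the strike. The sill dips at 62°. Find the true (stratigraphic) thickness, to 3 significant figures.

132 m

True thickness t = w · sin(dip) = 150 × sin 62°
t = 150 × 0.8829 = 132.442 m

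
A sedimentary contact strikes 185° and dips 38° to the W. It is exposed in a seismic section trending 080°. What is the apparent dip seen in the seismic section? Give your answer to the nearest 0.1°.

Angle between strike (185°) and section (080°): β = 75°.
tan(apparent dip) = tan 38° · sin 75° = 0.7547
α = arctan(0.7547) = 37.04°

37.0°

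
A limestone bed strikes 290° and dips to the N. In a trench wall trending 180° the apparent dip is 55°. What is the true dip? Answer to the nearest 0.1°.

β = acute angle between strike 290° and section 180° = 70°.
tan(true dip) = tan 55° / sin 70° = 1.5198
δ = arctan(1.5198) = 56.66°

56.7°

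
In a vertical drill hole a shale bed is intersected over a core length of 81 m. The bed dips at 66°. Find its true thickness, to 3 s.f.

True thickness t = h · cos(dip) = 81 × cos 66°
t = 81 × 0.4067 = 32.946 m

32.9 m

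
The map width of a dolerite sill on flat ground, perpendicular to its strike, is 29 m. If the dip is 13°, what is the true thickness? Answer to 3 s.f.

True thickness t = w · sin(dip) = 29 × sin 13°
t = 29 × 0.2250 = 6.524 m

6.52 m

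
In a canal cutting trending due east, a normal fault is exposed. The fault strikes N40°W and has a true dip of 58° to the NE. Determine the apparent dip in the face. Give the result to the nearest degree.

51°

The section lies 50° from the strike.
tan(apparent dip) = tan 58° · sin 50° = 1.2259
apparent dip = arctan 1.2259 = 50.80°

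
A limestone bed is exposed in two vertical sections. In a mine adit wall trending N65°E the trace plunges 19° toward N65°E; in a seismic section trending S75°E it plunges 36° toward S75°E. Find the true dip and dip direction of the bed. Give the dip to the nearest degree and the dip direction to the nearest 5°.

Each apparent-dip line lies in the plane. As unit vectors (x east, y north, z up), v₁ plunges 19°→N65°E and v₂ plunges 36°→S75°E.
Cross product v₁ × v₂ gives the pole to the plane: n ∝ (0.303, -0.249, 0.492).
True dip = arccos(n_z / |n|) = arccos(0.7816) = 38.6°.
Dip direction = azimuth of (n_x, n_y) = atan2(0.303, -0.249) = 129°.

true dip 39°, dip direction 130°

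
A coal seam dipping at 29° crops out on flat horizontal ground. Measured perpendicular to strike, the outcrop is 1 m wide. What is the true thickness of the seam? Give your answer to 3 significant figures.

0.485 m

True thickness t = w · sin(dip) = 1 × sin 29°
t = 1 × 0.4848 = 0.485 m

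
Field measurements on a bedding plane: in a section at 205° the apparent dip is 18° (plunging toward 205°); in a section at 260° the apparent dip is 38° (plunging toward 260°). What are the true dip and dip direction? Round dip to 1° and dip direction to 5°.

Represent each trace as a vector plunging at its apparent dip toward its trend (east-north-up frame): v₁ = (-0.402, -0.862, -0.309), v₂ = (-0.776, -0.137, -0.616).
n = v₁ × v₂ = (-0.488, 0.008, 0.614) (taken with n_z > 0).
tan δ = √(n_x²+n_y²)/n_z = 0.488/0.614, so δ = 38.5°.
Dip direction = azimuth of (n_x, n_y) = atan2(-0.488, 0.008) = 271°.

true dip 39°, dip direction 270°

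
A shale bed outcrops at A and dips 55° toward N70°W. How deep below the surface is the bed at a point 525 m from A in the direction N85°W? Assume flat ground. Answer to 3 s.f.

724 m

The hole lies 15° from the dip direction, so the down-dip offset is 525 × cos 15° = 507.11 m.
Depth = down-dip offset × tan(dip) = 507.11 × tan 55° = 507.11 × 1.4281
Depth = 724.23 m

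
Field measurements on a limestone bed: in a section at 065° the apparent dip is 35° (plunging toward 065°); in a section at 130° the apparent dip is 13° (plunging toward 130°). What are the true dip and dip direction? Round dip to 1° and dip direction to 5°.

true dip 35°, dip direction 060°

Each apparent-dip line lies in the plane. As unit vectors (x east, y north, z up), v₁ plunges 35°→065° and v₂ plunges 13°→130°.
n = v₁ × v₂ = (0.437, 0.261, 0.723) (taken with n_z > 0).
Dip δ = arctan(|n_h|/n_z) = arctan(0.509/0.723) = 35.1°.
Dip direction = atan2(0.437, 0.261) = 59° (azimuth of n's horizontal projection).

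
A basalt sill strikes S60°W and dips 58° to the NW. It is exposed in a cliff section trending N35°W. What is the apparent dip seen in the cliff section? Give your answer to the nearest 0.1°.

57.9°

The section lies 85° from the strike.
tan α = tan 58° × sin 85° = 1.6003 × 0.9962 = 1.5942
apparent dip = arctan 1.5942 = 57.90°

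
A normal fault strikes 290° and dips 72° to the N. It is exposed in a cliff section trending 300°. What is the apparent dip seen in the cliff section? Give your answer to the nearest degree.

28°

The section lies 10° from the strike.
tan(apparent dip) = tan 72° · sin 10° = 0.5344
α = arctan(0.5344) = 28.12°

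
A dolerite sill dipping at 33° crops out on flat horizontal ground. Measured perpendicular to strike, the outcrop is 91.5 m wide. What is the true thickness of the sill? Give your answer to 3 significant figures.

49.8 m

True thickness t = w · sin(dip) = 91.5 × sin 33°
t = 91.5 × 0.5446 = 49.834 m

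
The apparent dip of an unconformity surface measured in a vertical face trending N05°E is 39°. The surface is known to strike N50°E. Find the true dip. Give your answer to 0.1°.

48.9°

β = acute angle between strike N50°E and section N05°E = 45°.
tan(true dip) = tan 39° / sin 45° = 1.1452
true dip = arctan 1.1452 = 48.87°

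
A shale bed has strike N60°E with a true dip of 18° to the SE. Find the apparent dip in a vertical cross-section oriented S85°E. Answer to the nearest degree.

Angle between strike (N60°E) and section (S85°E): β = 35°.
tan α = tan 18° × sin 35° = 0.3249 × 0.5736 = 0.1864
α = arctan(0.1864) = 10.56°

11°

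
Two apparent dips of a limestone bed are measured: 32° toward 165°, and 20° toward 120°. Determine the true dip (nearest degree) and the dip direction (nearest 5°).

Each apparent-dip line lies in the plane. As unit vectors (x east, y north, z up), v₁ plunges 32°→165° and v₂ plunges 20°→120°.
n = v₁ × v₂ = (0.031, -0.356, 0.563) (taken with n_z > 0).
Dip δ = arctan(|n_h|/n_z) = arctan(0.358/0.563) = 32.4°.
Dip direction = atan2(0.031, -0.356) = 175° (azimuth of n's horizontal projection).

true dip 32°, dip direction 175°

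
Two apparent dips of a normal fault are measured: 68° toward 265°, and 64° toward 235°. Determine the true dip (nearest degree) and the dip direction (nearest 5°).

true dip 68°, dip direction 270°

The two traces are lines in the plane: v₁ = (sin 265°·cos 68°, cos 265°·cos 68°, −sin 68°), v₂ = (sin 235°·cos 64°, cos 235°·cos 64°, −sin 64°).
Cross product v₁ × v₂ gives the pole to the plane: n ∝ (-0.204, -0.002, 0.082).
tan δ = √(n_x²+n_y²)/n_z = 0.204/0.082, so δ = 68.1°.
Dip direction = azimuth of (n_x, n_y) = atan2(-0.204, -0.002) = 269°.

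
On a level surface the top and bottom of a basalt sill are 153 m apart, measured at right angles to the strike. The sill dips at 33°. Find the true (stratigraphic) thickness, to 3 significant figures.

83.3 m

True thickness t = w · sin(dip) = 153 × sin 33°
t = 153 × 0.5446 = 83.330 m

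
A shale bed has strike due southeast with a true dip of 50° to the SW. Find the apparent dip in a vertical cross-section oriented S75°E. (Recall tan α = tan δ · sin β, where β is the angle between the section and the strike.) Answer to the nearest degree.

31°

The strike is due southeast and the section trends S75°E; the acute angle between them is β = 30°.
tan α = tan 50° × sin 30° = 1.1918 × 0.5000 = 0.5959
apparent dip = arctan 0.5959 = 30.79°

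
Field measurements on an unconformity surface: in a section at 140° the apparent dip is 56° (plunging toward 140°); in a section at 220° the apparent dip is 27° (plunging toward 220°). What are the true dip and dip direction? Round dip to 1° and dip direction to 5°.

Each apparent-dip line lies in the plane. As unit vectors (x east, y north, z up), v₁ plunges 56°→140° and v₂ plunges 27°→220°.
The plane normal is n = v₁ × v₂ ∝ (0.371, -0.638, 0.491).
True dip = arccos(n_z / |n|) = arccos(0.5536) = 56.4°.
Dip direction = atan2(0.371, -0.638) = 150° (azimuth of n's horizontal projection).

true dip 56°, dip direction 150°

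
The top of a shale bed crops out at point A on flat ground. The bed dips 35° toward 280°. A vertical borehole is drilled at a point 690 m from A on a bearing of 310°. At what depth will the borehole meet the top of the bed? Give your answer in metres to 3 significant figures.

418 m

The hole lies 30° from the dip direction, so the down-dip offset is 690 × cos 30° = 597.56 m.
Depth = down-dip offset × tan(dip) = 597.56 × tan 35° = 597.56 × 0.7002
Depth = 418.41 m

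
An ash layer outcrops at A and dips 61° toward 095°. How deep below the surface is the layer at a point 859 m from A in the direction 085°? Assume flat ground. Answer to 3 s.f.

The hole lies 10° from the dip direction, so the down-dip offset is 859 × cos 10° = 845.95 m.
Depth = down-dip offset × tan(dip) = 845.95 × tan 61° = 845.95 × 1.8040
Depth = 1526.13 m

1530 m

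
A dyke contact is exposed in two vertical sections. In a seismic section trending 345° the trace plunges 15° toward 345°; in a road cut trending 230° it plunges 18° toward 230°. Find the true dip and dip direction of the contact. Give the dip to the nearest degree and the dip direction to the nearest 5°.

Each apparent-dip line lies in the plane. As unit vectors (x east, y north, z up), v₁ plunges 15°→345° and v₂ plunges 18°→230°.
The plane normal is n = v₁ × v₂ ∝ (-0.447, 0.111, 0.833).
tan δ = √(n_x²+n_y²)/n_z = 0.460/0.833, so δ = 28.9°.
Dip direction = azimuth of (n_x, n_y) = atan2(-0.447, 0.111) = 284°.

true dip 29°, dip direction 285°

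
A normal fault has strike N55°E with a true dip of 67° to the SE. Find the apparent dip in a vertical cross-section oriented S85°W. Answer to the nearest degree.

50°

Angle between strike (N55°E) and section (S85°W): β = 30°.
tan(apparent dip) = tan 67° · sin 30° = 1.1779
apparent dip = arctan 1.1779 = 49.67°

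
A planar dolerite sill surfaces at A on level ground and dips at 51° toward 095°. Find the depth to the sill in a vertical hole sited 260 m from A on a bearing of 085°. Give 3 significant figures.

316 m

The hole lies 10° from the dip direction, so the down-dip offset is 260 × cos 10° = 256.05 m.
Depth = down-dip offset × tan(dip) = 256.05 × tan 51° = 256.05 × 1.2349
Depth = 316.20 m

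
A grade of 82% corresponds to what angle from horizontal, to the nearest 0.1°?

39.4°

tan θ = 82/100 = 0.8200
θ = arctan(0.8200) = 39.35°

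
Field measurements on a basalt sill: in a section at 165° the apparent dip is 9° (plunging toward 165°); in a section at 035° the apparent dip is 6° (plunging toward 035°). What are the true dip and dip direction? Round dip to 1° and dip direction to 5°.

true dip 17°, dip direction 105°

Represent each trace as a vector plunging at its apparent dip toward its trend (east-north-up frame): v₁ = (0.256, -0.954, -0.156), v₂ = (0.570, 0.815, -0.105).
n = v₁ × v₂ = (0.227, -0.063, 0.752) (taken with n_z > 0).
True dip = arccos(n_z / |n|) = arccos(0.9543) = 17.4°.
Dip direction = atan2(0.227, -0.063) = 105° (azimuth of n's horizontal projection).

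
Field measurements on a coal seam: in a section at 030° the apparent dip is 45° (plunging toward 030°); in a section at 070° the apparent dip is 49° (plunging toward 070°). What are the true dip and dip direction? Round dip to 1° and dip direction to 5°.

true dip 49°, dip direction 060°

The two traces are lines in the plane: v₁ = (sin 30°·cos 45°, cos 30°·cos 45°, −sin 45°), v₂ = (sin 70°·cos 49°, cos 70°·cos 49°, −sin 49°).
n = v₁ × v₂ = (0.303, 0.169, 0.298) (taken with n_z > 0).
Dip δ = arctan(|n_h|/n_z) = arctan(0.347/0.298) = 49.4°.
Dip direction = azimuth of (n_x, n_y) = atan2(0.303, 0.169) = 61°.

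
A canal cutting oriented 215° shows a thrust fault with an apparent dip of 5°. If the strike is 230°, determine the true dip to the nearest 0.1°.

β = acute angle between strike 230° and section 215° = 15°.
tan δ = tan α / sin β = tan 5° / sin 15° = 0.0875 / 0.2588 = 0.3380
δ = arctan(0.3380) = 18.68°

18.7°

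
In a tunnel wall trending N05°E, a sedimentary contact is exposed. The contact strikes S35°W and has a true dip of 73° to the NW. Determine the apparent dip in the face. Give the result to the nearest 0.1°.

58.6°

The strike is S35°W and the section trends N05°E; the acute angle between them is β = 30°.
tan α = tan 73° × sin 30° = 3.2709 × 0.5000 = 1.6354
α = arctan(1.6354) = 58.56°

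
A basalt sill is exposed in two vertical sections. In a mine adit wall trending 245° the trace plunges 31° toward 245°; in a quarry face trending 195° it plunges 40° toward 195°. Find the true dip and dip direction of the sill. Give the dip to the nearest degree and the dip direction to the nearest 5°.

Represent each trace as a vector plunging at its apparent dip toward its trend (east-north-up frame): v₁ = (-0.777, -0.362, -0.515), v₂ = (-0.198, -0.740, -0.643).
n = v₁ × v₂ = (-0.148, -0.397, 0.503) (taken with n_z > 0).
True dip = arccos(n_z / |n|) = arccos(0.7646) = 40.1°.
The horizontal component of n points toward azimuth atan2(n_x, n_y) = 200°, the dip direction.

true dip 40°, dip direction 200°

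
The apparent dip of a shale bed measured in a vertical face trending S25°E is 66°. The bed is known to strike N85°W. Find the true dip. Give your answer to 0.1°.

68.9°

The section is 60° from the strike.
tan(true dip) = tan 66° / sin 60° = 2.5935
true dip = arctan 2.5935 = 68.91°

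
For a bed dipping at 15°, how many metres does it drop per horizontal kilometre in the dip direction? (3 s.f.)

drop per km = 1000 × tan 15° = 1000 × 0.2679

268 m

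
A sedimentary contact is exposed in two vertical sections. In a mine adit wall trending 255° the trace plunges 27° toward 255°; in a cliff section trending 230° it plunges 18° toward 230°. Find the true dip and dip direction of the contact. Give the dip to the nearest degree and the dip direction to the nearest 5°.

true dip 31°, dip direction 285°

The two traces are lines in the plane: v₁ = (sin 255°·cos 27°, cos 255°·cos 27°, −sin 27°), v₂ = (sin 230°·cos 18°, cos 230°·cos 18°, −sin 18°).
The plane normal is n = v₁ × v₂ ∝ (-0.206, 0.065, 0.358).
True dip = arccos(n_z / |n|) = arccos(0.8561) = 31.1°.
Dip direction = atan2(-0.206, 0.065) = 287° (azimuth of n's horizontal projection).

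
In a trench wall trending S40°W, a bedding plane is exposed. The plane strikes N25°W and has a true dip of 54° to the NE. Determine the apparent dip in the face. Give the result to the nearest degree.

The strike is N25°W and the section trends S40°W; the acute angle between them is β = 65°.
tan α = tan 54° × sin 65° = 1.3764 × 0.9063 = 1.2474
α = arctan(1.2474) = 51.28°

51°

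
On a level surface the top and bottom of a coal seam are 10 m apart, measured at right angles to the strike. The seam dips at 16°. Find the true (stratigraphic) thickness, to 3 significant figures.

2.76 m

True thickness t = w · sin(dip) = 10 × sin 16°
t = 10 × 0.2756 = 2.756 m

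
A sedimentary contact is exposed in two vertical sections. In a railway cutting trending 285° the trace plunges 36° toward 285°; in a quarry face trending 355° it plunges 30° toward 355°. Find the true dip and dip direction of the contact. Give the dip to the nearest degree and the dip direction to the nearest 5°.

Each apparent-dip line lies in the plane. As unit vectors (x east, y north, z up), v₁ plunges 36°→285° and v₂ plunges 30°→355°.
Cross product v₁ × v₂ gives the pole to the plane: n ∝ (-0.402, 0.346, 0.658).
tan δ = √(n_x²+n_y²)/n_z = 0.531/0.658, so δ = 38.9°.
Dip direction = atan2(-0.402, 0.346) = 311° (azimuth of n's horizontal projection).

true dip 39°, dip direction 310°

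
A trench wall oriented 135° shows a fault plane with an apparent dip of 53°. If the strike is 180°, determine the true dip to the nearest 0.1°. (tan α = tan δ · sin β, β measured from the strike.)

61.9°

β = acute angle between strike 180° and section 135° = 45°.
tan δ = tan α / sin β = tan 53° / sin 45° = 1.3270 / 0.7071 = 1.8767
true dip = arctan 1.8767 = 61.95°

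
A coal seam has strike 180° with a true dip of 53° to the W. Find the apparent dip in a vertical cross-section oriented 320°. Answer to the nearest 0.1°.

The strike is 180° and the section trends 320°; the acute angle between them is β = 40°.
tan α = tan 53° × sin 40° = 1.3270 × 0.6428 = 0.8530
α = arctan(0.8530) = 40.46°

40.5°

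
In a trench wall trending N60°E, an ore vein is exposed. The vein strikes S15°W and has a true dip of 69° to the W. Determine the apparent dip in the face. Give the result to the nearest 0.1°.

Angle between strike (S15°W) and section (N60°E): β = 45°.
tan(apparent dip) = tan 69° · sin 45° = 1.8421
α = arctan(1.8421) = 61.50°

61.5°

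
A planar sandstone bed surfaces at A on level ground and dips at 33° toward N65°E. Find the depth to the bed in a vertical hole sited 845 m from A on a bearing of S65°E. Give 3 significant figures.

The hole lies 50° from the dip direction, so the down-dip offset is 845 × cos 50° = 543.16 m.
Depth = down-dip offset × tan(dip) = 543.16 × tan 33° = 543.16 × 0.6494
Depth = 352.73 m

353 m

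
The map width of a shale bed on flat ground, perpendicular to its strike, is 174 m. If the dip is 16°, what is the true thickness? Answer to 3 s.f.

True thickness t = w · sin(dip) = 174 × sin 16°
t = 174 × 0.2756 = 47.961 m

48.0 m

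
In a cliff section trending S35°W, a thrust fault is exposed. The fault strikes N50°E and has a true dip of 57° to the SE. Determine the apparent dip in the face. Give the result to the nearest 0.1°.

21.7°

The strike is N50°E and the section trends S35°W; the acute angle between them is β = 15°.
tan(apparent dip) = tan 57° · sin 15° = 0.3985
α = arctan(0.3985) = 21.73°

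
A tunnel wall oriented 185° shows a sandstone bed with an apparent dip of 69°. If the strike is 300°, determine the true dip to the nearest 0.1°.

70.8°

The section is 65° from the strike.
tan(true dip) = tan 69° / sin 65° = 2.8744
true dip = arctan 2.8744 = 70.82°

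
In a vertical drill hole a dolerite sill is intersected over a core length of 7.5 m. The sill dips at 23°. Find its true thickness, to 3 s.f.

True thickness t = h · cos(dip) = 7.5 × cos 23°
t = 7.5 × 0.9205 = 6.904 m

6.90 m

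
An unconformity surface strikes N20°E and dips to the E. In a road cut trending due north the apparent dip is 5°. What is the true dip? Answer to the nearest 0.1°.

14.3°

β = acute angle between strike N20°E and section due north = 20°.
tan δ = tan α / sin β = tan 5° / sin 20° = 0.0875 / 0.3420 = 0.2558
true dip = arctan 0.2558 = 14.35°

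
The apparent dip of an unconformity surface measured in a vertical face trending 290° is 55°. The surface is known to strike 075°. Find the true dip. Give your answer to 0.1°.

68.1°

β = acute angle between strike 075° and section 290° = 35°.
tan δ = tan α / sin β = tan 55° / sin 35° = 1.4281 / 0.5736 = 2.4899
δ = arctan(2.4899) = 68.12°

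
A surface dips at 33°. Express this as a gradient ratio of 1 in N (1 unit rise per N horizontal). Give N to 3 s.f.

1 : N means tan θ = 1/N, so N = 1/tan 33° = 1/0.6494

1 in 1.54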